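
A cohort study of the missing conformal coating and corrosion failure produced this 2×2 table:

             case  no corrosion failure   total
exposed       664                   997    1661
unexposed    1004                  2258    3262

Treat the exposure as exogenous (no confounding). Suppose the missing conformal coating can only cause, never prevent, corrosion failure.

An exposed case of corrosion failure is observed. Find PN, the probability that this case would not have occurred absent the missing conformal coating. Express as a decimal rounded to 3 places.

PN ≈ 0.230

p₁ = P(outcome | exposed) = 664/1661 = 0.39976
p₀ = P(outcome | unexposed) = 1004/3262 = 0.30779
Under exogeneity and monotonicity, PN = (p₁ − p₀)/p₁.
PN = (0.39976 − 0.30779) / 0.39976 ≈ 0.2301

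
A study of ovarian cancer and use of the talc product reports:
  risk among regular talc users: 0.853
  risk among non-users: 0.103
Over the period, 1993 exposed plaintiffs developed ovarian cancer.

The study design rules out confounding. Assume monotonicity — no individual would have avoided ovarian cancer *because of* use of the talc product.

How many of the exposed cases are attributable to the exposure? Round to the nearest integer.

about 1752 cases

Let p₁ = 0.853, p₀ = 0.103.
PN = (p₁ − p₀)/p₁ = (0.853 − 0.103) / 0.853 ≈ 0.87925.
Attributable cases ≈ PN × (exposed cases) = 0.87925 × 1993 ≈ 1752.34.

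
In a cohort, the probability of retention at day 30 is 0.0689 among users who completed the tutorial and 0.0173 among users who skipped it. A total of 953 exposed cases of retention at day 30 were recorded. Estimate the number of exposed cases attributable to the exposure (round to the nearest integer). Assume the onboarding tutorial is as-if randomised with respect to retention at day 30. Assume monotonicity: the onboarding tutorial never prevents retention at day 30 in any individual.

about 714 cases

Let p₁ = 0.0689, p₀ = 0.0173.
PN = (p₁ − p₀)/p₁ = (0.0689 − 0.0173) / 0.0689 ≈ 0.74891.
Attributable cases ≈ PN × (exposed cases) = 0.74891 × 953 ≈ 713.71.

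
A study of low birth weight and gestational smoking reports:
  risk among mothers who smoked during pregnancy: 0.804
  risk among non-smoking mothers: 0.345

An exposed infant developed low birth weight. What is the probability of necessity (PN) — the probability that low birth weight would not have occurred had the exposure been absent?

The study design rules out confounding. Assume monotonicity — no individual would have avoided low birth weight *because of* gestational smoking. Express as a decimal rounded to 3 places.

PN ≈ 0.571

Let p₁ = 0.804, p₀ = 0.345.
Under exogeneity and monotonicity, PN = (p₁ − p₀) / p₁.
PN = (0.804 − 0.345) / 0.804 = 0.459 / 0.804 ≈ 0.5709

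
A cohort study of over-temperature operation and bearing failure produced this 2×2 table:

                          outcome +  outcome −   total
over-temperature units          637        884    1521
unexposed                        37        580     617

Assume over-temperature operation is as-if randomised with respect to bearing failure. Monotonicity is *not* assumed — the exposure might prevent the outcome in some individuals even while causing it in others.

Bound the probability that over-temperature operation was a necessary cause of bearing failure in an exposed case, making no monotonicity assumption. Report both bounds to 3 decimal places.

p₁ = P(outcome | exposed) = 637/1521 = 0.4188
p₀ = P(outcome | unexposed) = 37/617 = 0.059968
Under exogeneity alone the bounds on PN are max{0,(p₁−p₀)/p₁} ≤ PN ≤ min{1,(1−p₀)/p₁}.
  lower = (p₁ − p₀)/p₁ = 0.35884 / 0.4188 ≈ 0.8568
  upper = min{1, (1 − p₀)/p₁} = 0.94003 / 0.4188 ≈ 2.2446 → capped at 1

0.857 ≤ PN ≤ 1.000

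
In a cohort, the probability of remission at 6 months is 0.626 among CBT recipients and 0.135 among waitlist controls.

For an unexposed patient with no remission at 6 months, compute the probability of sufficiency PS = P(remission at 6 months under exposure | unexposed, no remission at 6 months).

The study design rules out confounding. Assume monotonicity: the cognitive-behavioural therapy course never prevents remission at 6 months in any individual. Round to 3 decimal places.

PS ≈ 0.568

Let p₁ = 0.626, p₀ = 0.135.
Under exogeneity and monotonicity, PS = (p₁ − p₀) / (1 − p₀).
PS = (0.626 − 0.135) / (1 − 0.135) = 0.491 / 0.865 ≈ 0.5676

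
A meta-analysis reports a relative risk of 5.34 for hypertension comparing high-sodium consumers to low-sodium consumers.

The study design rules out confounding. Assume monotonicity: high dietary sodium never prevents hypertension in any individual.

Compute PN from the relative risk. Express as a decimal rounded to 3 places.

Under exogeneity and monotonicity, PN = (RR − 1) / RR = 1 − 1/RR.
PN = (5.34 − 1) / 5.34 = 4.34 / 5.34 ≈ 0.8127

PN ≈ 0.813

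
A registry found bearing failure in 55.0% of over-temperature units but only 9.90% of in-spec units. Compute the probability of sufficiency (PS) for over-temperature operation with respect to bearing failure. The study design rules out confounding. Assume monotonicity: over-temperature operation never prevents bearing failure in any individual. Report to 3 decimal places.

PS ≈ 0.501

p₁ = 0.55, p₀ = 0.099.
Under exogeneity and monotonicity, PS = (p₁ − p₀) / (1 − p₀).
PS = (0.55 − 0.099) / (1 − 0.099) = 0.451 / 0.901 ≈ 0.5006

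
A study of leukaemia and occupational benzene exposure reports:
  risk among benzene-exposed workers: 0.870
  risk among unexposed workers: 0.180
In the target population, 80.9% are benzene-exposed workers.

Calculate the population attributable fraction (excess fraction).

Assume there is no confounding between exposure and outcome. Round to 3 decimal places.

PAF ≈ 0.756

Let p₁ = 0.87, p₀ = 0.18.
Overall risk P(Y=1) = π·p₁ + (1−π)·p₀ = 0.809×0.87 + 0.191×0.18 = 0.73821.
Under exogeneity, PAF = [P(Y=1) − p₀] / P(Y=1).
PAF = (0.73821 − 0.18) / 0.73821 ≈ 0.7562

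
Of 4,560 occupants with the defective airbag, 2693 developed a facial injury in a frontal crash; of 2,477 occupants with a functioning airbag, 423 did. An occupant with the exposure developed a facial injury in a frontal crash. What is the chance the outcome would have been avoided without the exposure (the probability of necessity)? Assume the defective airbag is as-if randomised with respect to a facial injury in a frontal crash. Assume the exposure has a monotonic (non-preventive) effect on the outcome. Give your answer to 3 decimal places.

PN ≈ 0.711

p₁ = P(outcome | exposed) = 2693/4560 = 0.59057
p₀ = P(outcome | unexposed) = 423/2477 = 0.17077
Under exogeneity and monotonicity, PN = (p₁ − p₀) / p₁.
PN = (0.59057 − 0.17077) / 0.59057 = 0.4198 / 0.59057 ≈ 0.7108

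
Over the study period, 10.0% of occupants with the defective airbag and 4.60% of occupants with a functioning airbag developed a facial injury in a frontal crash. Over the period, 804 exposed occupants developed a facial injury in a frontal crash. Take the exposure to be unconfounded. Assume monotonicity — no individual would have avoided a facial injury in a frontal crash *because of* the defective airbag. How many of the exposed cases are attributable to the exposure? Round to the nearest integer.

p₁ = 0.1, p₀ = 0.046.
PN = (p₁ − p₀)/p₁ = (0.1 − 0.046) / 0.1 ≈ 0.54000.
Attributable cases ≈ PN × (exposed cases) = 0.54000 × 804 ≈ 434.16.

about 434 cases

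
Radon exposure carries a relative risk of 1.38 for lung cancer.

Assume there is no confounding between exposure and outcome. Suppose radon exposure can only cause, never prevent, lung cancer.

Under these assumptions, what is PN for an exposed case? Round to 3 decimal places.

Under exogeneity and monotonicity, PN = (RR − 1) / RR = 1 − 1/RR.
PN = (1.38 − 1) / 1.38 = 0.38 / 1.38 ≈ 0.2754

PN ≈ 0.275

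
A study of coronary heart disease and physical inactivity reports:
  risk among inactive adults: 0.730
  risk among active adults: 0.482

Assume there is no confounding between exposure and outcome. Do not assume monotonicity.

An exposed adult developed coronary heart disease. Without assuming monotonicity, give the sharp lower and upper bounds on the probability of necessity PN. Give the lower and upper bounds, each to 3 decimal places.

0.340 ≤ PN ≤ 0.710

Let p₁ = 0.73, p₀ = 0.482.
Under exogeneity alone the bounds on PN are max{0,(p₁−p₀)/p₁} ≤ PN ≤ min{1,(1−p₀)/p₁}.
  lower = (p₁ − p₀)/p₁ = 0.248 / 0.73 ≈ 0.3397
  upper = min{1, (1 − p₀)/p₁} = 0.518 / 0.73 ≈ 0.7096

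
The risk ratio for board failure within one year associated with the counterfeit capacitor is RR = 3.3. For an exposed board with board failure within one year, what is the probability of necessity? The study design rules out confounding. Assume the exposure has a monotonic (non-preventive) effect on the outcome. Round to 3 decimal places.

Under exogeneity and monotonicity, PN = (RR − 1) / RR = 1 − 1/RR.
PN = (3.3 − 1) / 3.3 = 2.3 / 3.3 ≈ 0.6970

PN ≈ 0.697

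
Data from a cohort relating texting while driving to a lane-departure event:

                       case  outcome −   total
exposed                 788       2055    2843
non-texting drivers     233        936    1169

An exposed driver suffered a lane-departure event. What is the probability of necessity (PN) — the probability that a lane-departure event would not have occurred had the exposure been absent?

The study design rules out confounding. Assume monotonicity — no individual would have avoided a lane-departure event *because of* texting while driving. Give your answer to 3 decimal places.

p₁ = P(outcome | exposed) = 788/2843 = 0.27717
p₀ = P(outcome | unexposed) = 233/1169 = 0.19932
Under exogeneity and monotonicity, PN = (p₁ − p₀)/p₁.
PN = (0.27717 − 0.19932) / 0.27717 ≈ 0.2809

PN ≈ 0.281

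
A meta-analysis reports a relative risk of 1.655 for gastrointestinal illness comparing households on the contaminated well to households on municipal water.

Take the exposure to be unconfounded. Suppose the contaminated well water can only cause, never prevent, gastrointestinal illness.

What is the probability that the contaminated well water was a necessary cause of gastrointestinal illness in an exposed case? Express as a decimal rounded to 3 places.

PN ≈ 0.396

Under exogeneity and monotonicity, PN = (RR − 1) / RR = 1 − 1/RR.
PN = (1.655 − 1) / 1.655 = 0.655 / 1.655 ≈ 0.3958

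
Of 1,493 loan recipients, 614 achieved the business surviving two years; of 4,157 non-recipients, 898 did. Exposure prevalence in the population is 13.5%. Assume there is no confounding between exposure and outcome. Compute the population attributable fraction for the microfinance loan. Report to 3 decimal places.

PAF ≈ 0.109

p₁ = P(outcome | exposed) = 614/1493 = 0.41125
p₀ = P(outcome | unexposed) = 898/4157 = 0.21602
Overall risk P(Y=1) = π·p₁ + (1−π)·p₀ = 0.135×0.41125 + 0.865×0.21602 = 0.24238.
Under exogeneity, PAF = [P(Y=1) − p₀] / P(Y=1).
PAF = (0.24238 − 0.21602) / 0.24238 ≈ 0.1087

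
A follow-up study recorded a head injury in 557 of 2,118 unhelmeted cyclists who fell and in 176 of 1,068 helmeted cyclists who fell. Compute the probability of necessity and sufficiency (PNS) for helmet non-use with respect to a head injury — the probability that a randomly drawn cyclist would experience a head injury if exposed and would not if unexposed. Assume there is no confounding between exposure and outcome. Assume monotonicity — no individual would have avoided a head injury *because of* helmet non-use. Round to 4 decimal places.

PNS ≈ 0.0982

p₁ = P(outcome | exposed) = 557/2118 = 0.26298
p₀ = P(outcome | unexposed) = 176/1068 = 0.16479
Under exogeneity and monotonicity, PNS = p₁ − p₀.
PNS = 0.26298 − 0.16479 = 0.09819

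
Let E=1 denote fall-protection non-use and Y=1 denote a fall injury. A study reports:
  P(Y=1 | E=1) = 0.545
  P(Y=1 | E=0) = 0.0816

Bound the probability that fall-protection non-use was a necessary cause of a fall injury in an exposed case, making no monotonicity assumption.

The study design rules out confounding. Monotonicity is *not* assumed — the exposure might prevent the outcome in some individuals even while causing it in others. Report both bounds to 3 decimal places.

Let p₁ = 0.545, p₀ = 0.0816.
Under exogeneity alone the bounds on PN are max{0,(p₁−p₀)/p₁} ≤ PN ≤ min{1,(1−p₀)/p₁}.
  lower = (p₁ − p₀)/p₁ = 0.4634 / 0.545 ≈ 0.8503
  upper = min{1, (1 − p₀)/p₁} = 0.9184 / 0.545 ≈ 1.6851 → capped at 1

0.850 ≤ PN ≤ 1.000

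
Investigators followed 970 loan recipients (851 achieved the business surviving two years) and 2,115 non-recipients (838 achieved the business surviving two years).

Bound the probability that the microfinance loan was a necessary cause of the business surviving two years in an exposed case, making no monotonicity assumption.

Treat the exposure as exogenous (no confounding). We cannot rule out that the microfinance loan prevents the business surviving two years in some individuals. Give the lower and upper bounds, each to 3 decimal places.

p₁ = P(outcome | exposed) = 851/970 = 0.87732
p₀ = P(outcome | unexposed) = 838/2115 = 0.39622
Under exogeneity alone the bounds on PN are max{0,(p₁−p₀)/p₁} ≤ PN ≤ min{1,(1−p₀)/p₁}.
  lower = (p₁ − p₀)/p₁ = 0.4811 / 0.87732 ≈ 0.5484
  upper = min{1, (1 − p₀)/p₁} = 0.60378 / 0.87732 ≈ 0.6882

0.548 ≤ PN ≤ 0.688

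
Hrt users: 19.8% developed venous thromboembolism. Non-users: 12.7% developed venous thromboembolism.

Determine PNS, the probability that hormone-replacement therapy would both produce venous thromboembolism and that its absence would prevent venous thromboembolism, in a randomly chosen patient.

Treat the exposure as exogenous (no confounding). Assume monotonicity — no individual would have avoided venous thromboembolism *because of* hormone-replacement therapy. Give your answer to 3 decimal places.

PNS ≈ 0.071

p₁ = 0.198, p₀ = 0.127.
Under exogeneity and monotonicity, PNS = p₁ − p₀.
PNS = 0.198 − 0.127 = 0.071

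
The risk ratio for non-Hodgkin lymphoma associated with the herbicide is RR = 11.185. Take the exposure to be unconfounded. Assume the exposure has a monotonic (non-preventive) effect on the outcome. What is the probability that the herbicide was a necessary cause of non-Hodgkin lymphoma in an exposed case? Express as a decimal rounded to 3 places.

Under exogeneity and monotonicity, PN = (RR − 1) / RR = 1 − 1/RR.
PN = (11.185 − 1) / 11.185 = 10.19 / 11.185 ≈ 0.9106

PN ≈ 0.911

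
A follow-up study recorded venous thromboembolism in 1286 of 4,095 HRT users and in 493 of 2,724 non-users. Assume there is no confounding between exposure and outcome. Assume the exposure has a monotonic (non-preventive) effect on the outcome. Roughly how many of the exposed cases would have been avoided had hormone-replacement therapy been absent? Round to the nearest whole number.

about 545 cases

p₁ = P(outcome | exposed) = 1286/4095 = 0.31404
p₀ = P(outcome | unexposed) = 493/2724 = 0.18098
PN = (p₁ − p₀)/p₁ = (0.31404 − 0.18098) / 0.31404 ≈ 0.42369.
Attributable cases ≈ PN × (exposed cases) = 0.42369 × 1286 ≈ 544.87.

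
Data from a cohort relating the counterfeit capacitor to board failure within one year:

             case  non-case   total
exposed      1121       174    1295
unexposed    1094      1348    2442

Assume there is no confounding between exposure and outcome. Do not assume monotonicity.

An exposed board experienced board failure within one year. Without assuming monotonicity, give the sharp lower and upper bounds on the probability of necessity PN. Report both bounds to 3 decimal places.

0.482 ≤ PN ≤ 0.638

p₁ = P(outcome | exposed) = 1121/1295 = 0.86564
p₀ = P(outcome | unexposed) = 1094/2442 = 0.44799
Under exogeneity alone the bounds on PN are max{0,(p₁−p₀)/p₁} ≤ PN ≤ min{1,(1−p₀)/p₁}.
  lower = (p₁ − p₀)/p₁ = 0.41764 / 0.86564 ≈ 0.4825
  upper = min{1, (1 − p₀)/p₁} = 0.55201 / 0.86564 ≈ 0.6377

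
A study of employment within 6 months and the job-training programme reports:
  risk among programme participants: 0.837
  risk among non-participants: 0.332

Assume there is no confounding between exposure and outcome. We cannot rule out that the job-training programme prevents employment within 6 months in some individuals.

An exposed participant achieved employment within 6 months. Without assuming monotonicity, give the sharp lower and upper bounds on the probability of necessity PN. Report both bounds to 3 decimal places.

Let p₁ = 0.837, p₀ = 0.332.
Under exogeneity alone the bounds on PN are max{0,(p₁−p₀)/p₁} ≤ PN ≤ min{1,(1−p₀)/p₁}.
  lower = (p₁ − p₀)/p₁ = 0.505 / 0.837 ≈ 0.6033
  upper = min{1, (1 − p₀)/p₁} = 0.668 / 0.837 ≈ 0.7981

0.603 ≤ PN ≤ 0.798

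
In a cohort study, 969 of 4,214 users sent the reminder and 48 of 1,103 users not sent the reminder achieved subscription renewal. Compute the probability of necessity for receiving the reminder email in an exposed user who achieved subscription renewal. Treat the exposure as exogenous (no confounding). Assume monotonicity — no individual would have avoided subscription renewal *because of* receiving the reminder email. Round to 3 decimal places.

p₁ = P(outcome | exposed) = 969/4214 = 0.22995
p₀ = P(outcome | unexposed) = 48/1103 = 0.043518
Under exogeneity and monotonicity, PN = (p₁ − p₀) / p₁.
PN = (0.22995 − 0.043518) / 0.22995 = 0.18643 / 0.22995 ≈ 0.8107

PN ≈ 0.811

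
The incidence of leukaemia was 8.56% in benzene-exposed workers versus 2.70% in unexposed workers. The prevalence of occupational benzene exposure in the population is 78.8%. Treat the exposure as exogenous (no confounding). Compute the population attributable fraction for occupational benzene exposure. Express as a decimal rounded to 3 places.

p₁ = 0.0856, p₀ = 0.027.
Overall risk P(Y=1) = π·p₁ + (1−π)·p₀ = 0.788×0.0856 + 0.212×0.027 = 0.073177.
Under exogeneity, PAF = [P(Y=1) − p₀] / P(Y=1).
PAF = (0.073177 − 0.027) / 0.073177 ≈ 0.6310

PAF ≈ 0.631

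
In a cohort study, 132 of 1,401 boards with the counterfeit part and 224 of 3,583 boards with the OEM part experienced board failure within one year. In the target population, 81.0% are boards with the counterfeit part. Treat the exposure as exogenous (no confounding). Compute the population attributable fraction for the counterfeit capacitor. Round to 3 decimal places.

p₁ = P(outcome | exposed) = 132/1401 = 0.094218
p₀ = P(outcome | unexposed) = 224/3583 = 0.062517
Overall risk P(Y=1) = π·p₁ + (1−π)·p₀ = 0.81×0.094218 + 0.19×0.062517 = 0.088195.
Under exogeneity, PAF = [P(Y=1) − p₀] / P(Y=1).
PAF = (0.088195 − 0.062517) / 0.088195 ≈ 0.2911

PAF ≈ 0.291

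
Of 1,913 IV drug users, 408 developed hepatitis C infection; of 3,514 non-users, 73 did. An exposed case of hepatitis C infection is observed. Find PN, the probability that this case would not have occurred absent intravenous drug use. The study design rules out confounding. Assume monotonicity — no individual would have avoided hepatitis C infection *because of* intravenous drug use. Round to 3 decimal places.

p₁ = P(outcome | exposed) = 408/1913 = 0.21328
p₀ = P(outcome | unexposed) = 73/3514 = 0.020774
Under exogeneity and monotonicity, PN = (p₁ − p₀) / p₁.
PN = (0.21328 − 0.020774) / 0.21328 = 0.1925 / 0.21328 ≈ 0.9026

PN ≈ 0.903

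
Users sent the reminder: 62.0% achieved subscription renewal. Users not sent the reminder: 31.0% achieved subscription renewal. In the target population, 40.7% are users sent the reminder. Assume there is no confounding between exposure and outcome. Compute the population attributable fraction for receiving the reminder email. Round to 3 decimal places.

PAF ≈ 0.289

p₁ = 0.62, p₀ = 0.31.
Overall risk P(Y=1) = π·p₁ + (1−π)·p₀ = 0.407×0.62 + 0.593×0.31 = 0.43617.
Under exogeneity, PAF = [P(Y=1) − p₀] / P(Y=1).
PAF = (0.43617 − 0.31) / 0.43617 ≈ 0.2893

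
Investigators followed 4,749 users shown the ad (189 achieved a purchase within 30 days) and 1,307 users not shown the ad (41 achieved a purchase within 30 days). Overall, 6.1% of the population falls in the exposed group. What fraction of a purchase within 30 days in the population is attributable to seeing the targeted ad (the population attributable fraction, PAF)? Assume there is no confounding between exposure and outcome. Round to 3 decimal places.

PAF ≈ 0.016

p₁ = P(outcome | exposed) = 189/4749 = 0.039798
p₀ = P(outcome | unexposed) = 41/1307 = 0.03137
Overall risk P(Y=1) = π·p₁ + (1−π)·p₀ = 0.061×0.039798 + 0.939×0.03137 = 0.031884.
Under exogeneity, PAF = [P(Y=1) − p₀] / P(Y=1).
PAF = (0.031884 − 0.03137) / 0.031884 ≈ 0.0161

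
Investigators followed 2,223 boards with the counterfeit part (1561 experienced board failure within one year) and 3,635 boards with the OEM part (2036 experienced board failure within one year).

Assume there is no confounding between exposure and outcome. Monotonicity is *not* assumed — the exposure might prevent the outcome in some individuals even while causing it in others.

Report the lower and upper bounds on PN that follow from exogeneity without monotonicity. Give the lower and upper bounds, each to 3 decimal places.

p₁ = P(outcome | exposed) = 1561/2223 = 0.7022
p₀ = P(outcome | unexposed) = 2036/3635 = 0.56011
Under exogeneity alone the bounds on PN are max{0,(p₁−p₀)/p₁} ≤ PN ≤ min{1,(1−p₀)/p₁}.
  lower = (p₁ − p₀)/p₁ = 0.14209 / 0.7022 ≈ 0.2024
  upper = min{1, (1 − p₀)/p₁} = 0.43989 / 0.7022 ≈ 0.6264

0.202 ≤ PN ≤ 0.626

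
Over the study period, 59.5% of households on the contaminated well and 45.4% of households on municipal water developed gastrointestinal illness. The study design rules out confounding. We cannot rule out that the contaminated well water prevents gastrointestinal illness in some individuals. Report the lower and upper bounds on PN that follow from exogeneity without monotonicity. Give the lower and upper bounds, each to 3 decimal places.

p₁ = 0.595, p₀ = 0.454.
Under exogeneity alone the bounds on PN are max{0,(p₁−p₀)/p₁} ≤ PN ≤ min{1,(1−p₀)/p₁}.
  lower = (p₁ − p₀)/p₁ = 0.141 / 0.595 ≈ 0.2370
  upper = min{1, (1 − p₀)/p₁} = 0.546 / 0.595 ≈ 0.9176

0.237 ≤ PN ≤ 0.918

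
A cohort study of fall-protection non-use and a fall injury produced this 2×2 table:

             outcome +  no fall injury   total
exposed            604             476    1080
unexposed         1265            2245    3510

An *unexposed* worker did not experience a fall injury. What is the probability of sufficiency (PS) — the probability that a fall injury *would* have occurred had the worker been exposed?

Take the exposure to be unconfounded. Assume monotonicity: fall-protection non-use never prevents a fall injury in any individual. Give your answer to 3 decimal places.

PS ≈ 0.311

p₁ = P(outcome | exposed) = 604/1080 = 0.55926
p₀ = P(outcome | unexposed) = 1265/3510 = 0.3604
Under exogeneity and monotonicity, PS = (p₁ − p₀)/(1 − p₀).
PS = (0.55926 − 0.3604) / 0.6396 ≈ 0.3109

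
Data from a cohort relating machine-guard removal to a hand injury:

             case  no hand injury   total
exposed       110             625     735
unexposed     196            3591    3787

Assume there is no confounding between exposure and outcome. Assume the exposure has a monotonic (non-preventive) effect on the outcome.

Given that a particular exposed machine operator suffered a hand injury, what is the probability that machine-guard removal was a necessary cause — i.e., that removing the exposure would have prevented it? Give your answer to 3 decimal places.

PN ≈ 0.654

p₁ = P(outcome | exposed) = 110/735 = 0.14966
p₀ = P(outcome | unexposed) = 196/3787 = 0.051756
Under exogeneity and monotonicity, PN = (p₁ − p₀) / p₁.
PN = (0.14966 − 0.051756) / 0.14966 = 0.097904 / 0.14966 ≈ 0.6542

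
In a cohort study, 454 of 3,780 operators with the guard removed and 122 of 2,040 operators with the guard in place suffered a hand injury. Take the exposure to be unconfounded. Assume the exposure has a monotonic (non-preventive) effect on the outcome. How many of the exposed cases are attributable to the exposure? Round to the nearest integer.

about 228 cases

p₁ = P(outcome | exposed) = 454/3780 = 0.12011
p₀ = P(outcome | unexposed) = 122/2040 = 0.059804
PN = (p₁ − p₀)/p₁ = (0.12011 − 0.059804) / 0.12011 ≈ 0.50207.
Attributable cases ≈ PN × (exposed cases) = 0.50207 × 454 ≈ 227.94.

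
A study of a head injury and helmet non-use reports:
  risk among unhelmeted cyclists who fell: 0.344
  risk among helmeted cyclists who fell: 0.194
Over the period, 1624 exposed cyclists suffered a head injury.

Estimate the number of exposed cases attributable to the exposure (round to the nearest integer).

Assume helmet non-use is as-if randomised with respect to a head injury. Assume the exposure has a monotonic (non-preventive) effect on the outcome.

Let p₁ = 0.344, p₀ = 0.194.
PN = (p₁ − p₀)/p₁ = (0.344 − 0.194) / 0.344 ≈ 0.43605.
Attributable cases ≈ PN × (exposed cases) = 0.43605 × 1624 ≈ 708.14.

about 708 cases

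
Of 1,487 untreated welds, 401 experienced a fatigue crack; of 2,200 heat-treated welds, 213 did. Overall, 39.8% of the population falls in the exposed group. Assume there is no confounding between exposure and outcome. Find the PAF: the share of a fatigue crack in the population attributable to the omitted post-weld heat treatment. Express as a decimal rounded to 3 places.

PAF ≈ 0.415

p₁ = P(outcome | exposed) = 401/1487 = 0.26967
p₀ = P(outcome | unexposed) = 213/2200 = 0.096818
Overall risk P(Y=1) = π·p₁ + (1−π)·p₀ = 0.398×0.26967 + 0.602×0.096818 = 0.16561.
Under exogeneity, PAF = [P(Y=1) − p₀] / P(Y=1).
PAF = (0.16561 − 0.096818) / 0.16561 ≈ 0.4154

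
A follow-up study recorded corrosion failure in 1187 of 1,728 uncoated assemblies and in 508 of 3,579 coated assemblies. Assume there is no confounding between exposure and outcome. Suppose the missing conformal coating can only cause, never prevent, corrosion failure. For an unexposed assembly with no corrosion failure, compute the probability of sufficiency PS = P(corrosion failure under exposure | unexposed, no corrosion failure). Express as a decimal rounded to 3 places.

p₁ = P(outcome | exposed) = 1187/1728 = 0.68692
p₀ = P(outcome | unexposed) = 508/3579 = 0.14194
Under exogeneity and monotonicity, PS = (p₁ − p₀) / (1 − p₀).
PS = (0.68692 − 0.14194) / (1 − 0.14194) = 0.54498 / 0.85806 ≈ 0.6351

PS ≈ 0.635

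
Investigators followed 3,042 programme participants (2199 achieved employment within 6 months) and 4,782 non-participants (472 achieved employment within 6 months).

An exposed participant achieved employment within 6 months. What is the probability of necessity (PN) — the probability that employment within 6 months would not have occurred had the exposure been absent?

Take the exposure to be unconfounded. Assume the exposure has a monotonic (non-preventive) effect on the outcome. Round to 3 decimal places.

PN ≈ 0.863

p₁ = P(outcome | exposed) = 2199/3042 = 0.72288
p₀ = P(outcome | unexposed) = 472/4782 = 0.098703
Under exogeneity and monotonicity, PN = (p₁ − p₀) / p₁.
PN = (0.72288 − 0.098703) / 0.72288 = 0.62418 / 0.72288 ≈ 0.8635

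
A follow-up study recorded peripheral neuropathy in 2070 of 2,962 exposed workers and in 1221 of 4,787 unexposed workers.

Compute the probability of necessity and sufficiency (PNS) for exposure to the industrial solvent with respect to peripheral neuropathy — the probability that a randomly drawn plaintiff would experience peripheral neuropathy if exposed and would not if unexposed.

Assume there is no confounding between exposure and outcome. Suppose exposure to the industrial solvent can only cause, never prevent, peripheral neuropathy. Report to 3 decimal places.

p₁ = P(outcome | exposed) = 2070/2962 = 0.69885
p₀ = P(outcome | unexposed) = 1221/4787 = 0.25507
Under exogeneity and monotonicity, PNS = p₁ − p₀.
PNS = 0.69885 − 0.25507 = 0.44379

PNS ≈ 0.444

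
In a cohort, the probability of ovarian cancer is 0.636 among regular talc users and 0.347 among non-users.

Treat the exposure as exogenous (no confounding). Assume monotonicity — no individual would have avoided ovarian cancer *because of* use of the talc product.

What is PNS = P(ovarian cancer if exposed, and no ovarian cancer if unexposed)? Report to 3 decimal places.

PNS ≈ 0.289

Let p₁ = 0.636, p₀ = 0.347.
Under exogeneity and monotonicity, PNS = p₁ − p₀.
PNS = 0.636 − 0.347 = 0.289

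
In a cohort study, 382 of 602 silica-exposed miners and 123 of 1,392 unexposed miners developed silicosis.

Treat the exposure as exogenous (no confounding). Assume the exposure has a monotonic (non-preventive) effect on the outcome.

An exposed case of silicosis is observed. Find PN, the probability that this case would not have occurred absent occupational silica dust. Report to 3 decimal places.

p₁ = P(outcome | exposed) = 382/602 = 0.63455
p₀ = P(outcome | unexposed) = 123/1392 = 0.088362
Under exogeneity and monotonicity, PN = (p₁ − p₀) / p₁.
PN = (0.63455 − 0.088362) / 0.63455 = 0.54619 / 0.63455 ≈ 0.8607

PN ≈ 0.861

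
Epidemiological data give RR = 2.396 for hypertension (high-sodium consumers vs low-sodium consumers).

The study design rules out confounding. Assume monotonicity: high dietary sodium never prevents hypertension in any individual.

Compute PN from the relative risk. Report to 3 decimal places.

PN ≈ 0.583

Under exogeneity and monotonicity, PN = (RR − 1) / RR = 1 − 1/RR.
PN = (2.396 − 1) / 2.396 = 1.396 / 2.396 ≈ 0.5826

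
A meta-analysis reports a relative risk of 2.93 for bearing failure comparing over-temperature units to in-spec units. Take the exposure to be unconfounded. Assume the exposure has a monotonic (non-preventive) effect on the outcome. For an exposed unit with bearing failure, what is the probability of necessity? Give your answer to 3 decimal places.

Under exogeneity and monotonicity, PN = (RR − 1) / RR = 1 − 1/RR.
PN = (2.93 − 1) / 2.93 = 1.93 / 2.93 ≈ 0.6587

PN ≈ 0.659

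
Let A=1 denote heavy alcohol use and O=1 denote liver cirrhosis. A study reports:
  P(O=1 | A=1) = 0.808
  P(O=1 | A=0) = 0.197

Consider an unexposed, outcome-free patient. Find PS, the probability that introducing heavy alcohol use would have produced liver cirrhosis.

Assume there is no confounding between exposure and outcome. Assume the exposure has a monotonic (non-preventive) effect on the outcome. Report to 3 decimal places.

Let p₁ = 0.808, p₀ = 0.197.
Under exogeneity and monotonicity, PS = (p₁ − p₀) / (1 − p₀).
PS = (0.808 − 0.197) / (1 − 0.197) = 0.611 / 0.803 ≈ 0.7609

PS ≈ 0.761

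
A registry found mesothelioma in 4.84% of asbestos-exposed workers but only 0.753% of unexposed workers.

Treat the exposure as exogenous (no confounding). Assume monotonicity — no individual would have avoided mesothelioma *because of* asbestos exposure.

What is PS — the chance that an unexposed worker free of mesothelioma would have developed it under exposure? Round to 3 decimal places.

PS ≈ 0.041

p₁ = 0.0484, p₀ = 0.00753.
Under exogeneity and monotonicity, PS = (p₁ − p₀) / (1 − p₀).
PS = (0.0484 − 0.00753) / (1 − 0.00753) = 0.04087 / 0.99247 ≈ 0.0412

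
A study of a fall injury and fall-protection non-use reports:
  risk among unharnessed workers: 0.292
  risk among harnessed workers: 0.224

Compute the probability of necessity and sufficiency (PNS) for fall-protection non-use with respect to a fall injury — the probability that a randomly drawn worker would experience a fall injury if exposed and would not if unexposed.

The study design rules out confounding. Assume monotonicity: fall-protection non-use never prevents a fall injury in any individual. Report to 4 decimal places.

PNS ≈ 0.0680

Let p₁ = 0.292, p₀ = 0.224.
Under exogeneity and monotonicity, PNS = p₁ − p₀.
PNS = 0.292 − 0.224 = 0.068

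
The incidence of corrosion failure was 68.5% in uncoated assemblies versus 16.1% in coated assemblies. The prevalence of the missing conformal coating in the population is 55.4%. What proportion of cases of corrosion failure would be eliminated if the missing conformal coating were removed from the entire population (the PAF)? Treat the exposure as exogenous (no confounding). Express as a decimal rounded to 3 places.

PAF ≈ 0.643

p₁ = 0.685, p₀ = 0.161.
Overall risk P(Y=1) = π·p₁ + (1−π)·p₀ = 0.554×0.685 + 0.446×0.161 = 0.4513.
Under exogeneity, PAF = [P(Y=1) − p₀] / P(Y=1).
PAF = (0.4513 − 0.161) / 0.4513 ≈ 0.6432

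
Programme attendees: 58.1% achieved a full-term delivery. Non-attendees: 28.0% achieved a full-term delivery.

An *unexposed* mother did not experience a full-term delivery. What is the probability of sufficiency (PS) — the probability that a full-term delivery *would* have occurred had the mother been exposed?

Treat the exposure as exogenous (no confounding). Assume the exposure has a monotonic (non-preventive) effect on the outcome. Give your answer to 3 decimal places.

PS ≈ 0.418

p₁ = 0.581, p₀ = 0.28.
Under exogeneity and monotonicity, PS = (p₁ − p₀) / (1 − p₀).
PS = (0.581 − 0.28) / (1 − 0.28) = 0.301 / 0.72 ≈ 0.4181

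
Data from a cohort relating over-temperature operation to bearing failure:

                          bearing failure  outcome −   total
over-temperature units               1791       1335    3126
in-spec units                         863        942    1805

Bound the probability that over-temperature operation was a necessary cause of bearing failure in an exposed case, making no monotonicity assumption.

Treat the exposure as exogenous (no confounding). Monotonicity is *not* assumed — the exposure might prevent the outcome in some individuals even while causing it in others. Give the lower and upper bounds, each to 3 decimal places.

0.165 ≤ PN ≤ 0.911

p₁ = P(outcome | exposed) = 1791/3126 = 0.57294
p₀ = P(outcome | unexposed) = 863/1805 = 0.47812
Under exogeneity alone the bounds on PN are max{0,(p₁−p₀)/p₁} ≤ PN ≤ min{1,(1−p₀)/p₁}.
  lower = (p₁ − p₀)/p₁ = 0.09482 / 0.57294 ≈ 0.1655
  upper = min{1, (1 − p₀)/p₁} = 0.52188 / 0.57294 ≈ 0.9109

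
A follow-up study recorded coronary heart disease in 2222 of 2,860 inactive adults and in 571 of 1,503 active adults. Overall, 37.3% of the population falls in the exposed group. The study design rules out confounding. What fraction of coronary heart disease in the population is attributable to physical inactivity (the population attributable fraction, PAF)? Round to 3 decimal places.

p₁ = P(outcome | exposed) = 2222/2860 = 0.77692
p₀ = P(outcome | unexposed) = 571/1503 = 0.37991
Overall risk P(Y=1) = π·p₁ + (1−π)·p₀ = 0.373×0.77692 + 0.627×0.37991 = 0.52799.
Under exogeneity, PAF = [P(Y=1) − p₀] / P(Y=1).
PAF = (0.52799 − 0.37991) / 0.52799 ≈ 0.2805

PAF ≈ 0.280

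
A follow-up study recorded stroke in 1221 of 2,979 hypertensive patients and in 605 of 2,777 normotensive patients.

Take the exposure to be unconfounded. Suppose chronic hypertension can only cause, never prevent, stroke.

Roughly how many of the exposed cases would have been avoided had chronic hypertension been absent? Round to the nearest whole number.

p₁ = P(outcome | exposed) = 1221/2979 = 0.40987
p₀ = P(outcome | unexposed) = 605/2777 = 0.21786
PN = (p₁ − p₀)/p₁ = (0.40987 − 0.21786) / 0.40987 ≈ 0.46846.
Attributable cases ≈ PN × (exposed cases) = 0.46846 × 1221 ≈ 571.99.

about 572 cases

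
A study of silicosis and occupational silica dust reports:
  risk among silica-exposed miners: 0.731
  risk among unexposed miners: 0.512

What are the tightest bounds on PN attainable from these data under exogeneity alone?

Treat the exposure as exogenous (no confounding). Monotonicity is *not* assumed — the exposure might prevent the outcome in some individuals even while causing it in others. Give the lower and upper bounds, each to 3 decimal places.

Let p₁ = 0.731, p₀ = 0.512.
Under exogeneity alone the bounds on PN are max{0,(p₁−p₀)/p₁} ≤ PN ≤ min{1,(1−p₀)/p₁}.
  lower = (p₁ − p₀)/p₁ = 0.219 / 0.731 ≈ 0.2996
  upper = min{1, (1 − p₀)/p₁} = 0.488 / 0.731 ≈ 0.6676

0.300 ≤ PN ≤ 0.668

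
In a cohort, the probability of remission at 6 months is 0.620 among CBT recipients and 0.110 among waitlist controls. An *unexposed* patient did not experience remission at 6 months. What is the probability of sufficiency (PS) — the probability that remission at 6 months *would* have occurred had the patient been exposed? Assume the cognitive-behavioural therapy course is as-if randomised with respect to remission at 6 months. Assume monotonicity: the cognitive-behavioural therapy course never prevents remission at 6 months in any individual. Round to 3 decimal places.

Let p₁ = 0.62, p₀ = 0.11.
Under exogeneity and monotonicity, PS = (p₁ − p₀) / (1 − p₀).
PS = (0.62 − 0.11) / (1 − 0.11) = 0.51 / 0.89 ≈ 0.5730

PS ≈ 0.573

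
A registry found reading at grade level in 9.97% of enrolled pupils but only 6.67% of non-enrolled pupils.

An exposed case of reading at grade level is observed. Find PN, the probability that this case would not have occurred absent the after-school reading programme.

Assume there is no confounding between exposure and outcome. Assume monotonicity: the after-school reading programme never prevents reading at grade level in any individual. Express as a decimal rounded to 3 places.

p₁ = 0.0997, p₀ = 0.0667.
Under exogeneity and monotonicity, PN = (p₁ − p₀) / p₁.
PN = (0.0997 − 0.0667) / 0.0997 = 0.033 / 0.0997 ≈ 0.3310

PN ≈ 0.331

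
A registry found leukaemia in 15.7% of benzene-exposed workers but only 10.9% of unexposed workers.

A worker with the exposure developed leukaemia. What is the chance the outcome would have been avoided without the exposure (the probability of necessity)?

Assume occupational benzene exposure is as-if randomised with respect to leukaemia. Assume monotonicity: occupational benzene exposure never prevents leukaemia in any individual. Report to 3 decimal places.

PN ≈ 0.306

p₁ = 0.157, p₀ = 0.109.
Under exogeneity and monotonicity, PN = (p₁ − p₀) / p₁.
PN = (0.157 − 0.109) / 0.157 = 0.048 / 0.157 ≈ 0.3057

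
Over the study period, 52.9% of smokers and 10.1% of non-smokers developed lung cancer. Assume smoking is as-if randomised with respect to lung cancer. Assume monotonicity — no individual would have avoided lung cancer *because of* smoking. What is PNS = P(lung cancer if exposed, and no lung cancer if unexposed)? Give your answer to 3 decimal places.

PNS ≈ 0.428

p₁ = 0.529, p₀ = 0.101.
Under exogeneity and monotonicity, PNS = p₁ − p₀.
PNS = 0.529 − 0.101 = 0.428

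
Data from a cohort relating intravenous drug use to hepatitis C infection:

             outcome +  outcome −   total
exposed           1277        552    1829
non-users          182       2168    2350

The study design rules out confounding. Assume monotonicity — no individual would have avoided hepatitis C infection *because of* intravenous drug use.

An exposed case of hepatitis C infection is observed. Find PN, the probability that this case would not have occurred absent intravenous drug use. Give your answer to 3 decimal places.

PN ≈ 0.889

p₁ = P(outcome | exposed) = 1277/1829 = 0.6982
p₀ = P(outcome | unexposed) = 182/2350 = 0.077447
Under exogeneity and monotonicity, PN = (p₁ − p₀)/p₁.
PN = (0.6982 − 0.077447) / 0.6982 ≈ 0.8891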